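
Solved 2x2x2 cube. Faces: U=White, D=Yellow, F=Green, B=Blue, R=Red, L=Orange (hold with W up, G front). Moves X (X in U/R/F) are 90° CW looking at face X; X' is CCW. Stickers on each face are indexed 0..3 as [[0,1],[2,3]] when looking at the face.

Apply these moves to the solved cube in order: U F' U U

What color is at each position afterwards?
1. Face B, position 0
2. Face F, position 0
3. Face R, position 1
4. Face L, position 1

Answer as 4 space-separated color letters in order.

Answer: R O W B

Derivation:
After move 1 (U): U=WWWW F=RRGG R=BBRR B=OOBB L=GGOO
After move 2 (F'): F=RGRG U=WWBR R=YBYR D=GOYY L=GWOW
After move 3 (U): U=BWRW F=YBRG R=OOYR B=GWBB L=RGOW
After move 4 (U): U=RBWW F=OORG R=GWYR B=RGBB L=YBOW
Query 1: B[0] = R
Query 2: F[0] = O
Query 3: R[1] = W
Query 4: L[1] = B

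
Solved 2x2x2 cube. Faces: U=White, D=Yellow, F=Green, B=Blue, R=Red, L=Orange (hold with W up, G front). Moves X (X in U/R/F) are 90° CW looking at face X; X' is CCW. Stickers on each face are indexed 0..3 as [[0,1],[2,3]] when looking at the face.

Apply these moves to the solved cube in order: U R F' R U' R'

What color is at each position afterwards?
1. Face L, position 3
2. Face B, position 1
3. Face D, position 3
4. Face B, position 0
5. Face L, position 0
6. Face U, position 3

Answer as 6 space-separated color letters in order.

After move 1 (U): U=WWWW F=RRGG R=BBRR B=OOBB L=GGOO
After move 2 (R): R=RBRB U=WRWG F=RYGY D=YBYO B=WOWB
After move 3 (F'): F=YYRG U=WRRR R=BBYB D=GOYO L=GGOW
After move 4 (R): R=YBBB U=WYRG F=YORO D=GWYW B=RORB
After move 5 (U'): U=YGWR F=GGRO R=YOBB B=YBRB L=ROOW
After move 6 (R'): R=OBYB U=YRWY F=GGRR D=GGYO B=WBWB
Query 1: L[3] = W
Query 2: B[1] = B
Query 3: D[3] = O
Query 4: B[0] = W
Query 5: L[0] = R
Query 6: U[3] = Y

Answer: W B O W R Y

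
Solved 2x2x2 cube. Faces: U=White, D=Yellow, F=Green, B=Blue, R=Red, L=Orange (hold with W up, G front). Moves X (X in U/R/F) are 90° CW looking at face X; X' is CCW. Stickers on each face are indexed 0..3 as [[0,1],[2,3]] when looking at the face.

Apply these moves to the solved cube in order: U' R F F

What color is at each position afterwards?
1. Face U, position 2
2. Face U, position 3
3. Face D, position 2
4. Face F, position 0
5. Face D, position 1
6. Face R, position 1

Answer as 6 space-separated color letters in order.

Answer: B Y Y Y W G

Derivation:
After move 1 (U'): U=WWWW F=OOGG R=GGRR B=RRBB L=BBOO
After move 2 (R): R=RGRG U=WOWG F=OYGY D=YBYR B=WRWB
After move 3 (F): F=GOYY U=WOOB R=WGGG D=RRYR L=BYOB
After move 4 (F): F=YGYO U=WOBY R=OGBG D=GWYR L=BROR
Query 1: U[2] = B
Query 2: U[3] = Y
Query 3: D[2] = Y
Query 4: F[0] = Y
Query 5: D[1] = W
Query 6: R[1] = G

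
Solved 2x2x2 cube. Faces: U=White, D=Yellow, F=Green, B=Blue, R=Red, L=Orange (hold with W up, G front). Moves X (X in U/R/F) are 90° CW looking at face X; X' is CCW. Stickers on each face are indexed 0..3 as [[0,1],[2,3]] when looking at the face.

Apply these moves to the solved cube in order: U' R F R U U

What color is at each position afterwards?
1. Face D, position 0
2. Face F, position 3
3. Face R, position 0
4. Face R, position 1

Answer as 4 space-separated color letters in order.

Answer: R R B Y

Derivation:
After move 1 (U'): U=WWWW F=OOGG R=GGRR B=RRBB L=BBOO
After move 2 (R): R=RGRG U=WOWG F=OYGY D=YBYR B=WRWB
After move 3 (F): F=GOYY U=WOOB R=WGGG D=RRYR L=BYOB
After move 4 (R): R=GWGG U=WOOY F=GRYR D=RWYW B=BROB
After move 5 (U): U=OWYO F=GWYR R=BRGG B=BYOB L=GROB
After move 6 (U): U=YOOW F=BRYR R=BYGG B=GROB L=GWOB
Query 1: D[0] = R
Query 2: F[3] = R
Query 3: R[0] = B
Query 4: R[1] = Y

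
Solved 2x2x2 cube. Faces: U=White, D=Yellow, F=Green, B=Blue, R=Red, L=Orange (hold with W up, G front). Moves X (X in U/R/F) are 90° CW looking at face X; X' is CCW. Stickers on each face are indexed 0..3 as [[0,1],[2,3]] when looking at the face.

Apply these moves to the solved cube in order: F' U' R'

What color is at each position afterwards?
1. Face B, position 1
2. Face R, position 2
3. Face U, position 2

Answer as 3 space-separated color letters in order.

Answer: R G W

Derivation:
After move 1 (F'): F=GGGG U=WWRR R=YRYR D=OOYY L=OWOW
After move 2 (U'): U=WRWR F=OWGG R=GGYR B=YRBB L=BBOW
After move 3 (R'): R=GRGY U=WBWY F=ORGR D=OWYG B=YROB
Query 1: B[1] = R
Query 2: R[2] = G
Query 3: U[2] = W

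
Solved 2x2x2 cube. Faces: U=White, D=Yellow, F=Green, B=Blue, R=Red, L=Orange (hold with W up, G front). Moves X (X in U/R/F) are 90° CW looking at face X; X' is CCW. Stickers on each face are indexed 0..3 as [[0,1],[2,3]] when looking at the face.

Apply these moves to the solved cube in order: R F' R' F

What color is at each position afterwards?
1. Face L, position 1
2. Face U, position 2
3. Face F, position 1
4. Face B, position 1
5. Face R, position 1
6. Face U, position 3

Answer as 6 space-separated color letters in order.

Answer: O W Y B R G

Derivation:
After move 1 (R): R=RRRR U=WGWG F=GYGY D=YBYB B=WBWB
After move 2 (F'): F=YYGG U=WGRR R=BRYR D=OOYB L=OGOW
After move 3 (R'): R=RRBY U=WWRW F=YGGR D=OYYG B=BBOB
After move 4 (F): F=GYRG U=WWWG R=RRWY D=BRYG L=OOOY
Query 1: L[1] = O
Query 2: U[2] = W
Query 3: F[1] = Y
Query 4: B[1] = B
Query 5: R[1] = R
Query 6: U[3] = G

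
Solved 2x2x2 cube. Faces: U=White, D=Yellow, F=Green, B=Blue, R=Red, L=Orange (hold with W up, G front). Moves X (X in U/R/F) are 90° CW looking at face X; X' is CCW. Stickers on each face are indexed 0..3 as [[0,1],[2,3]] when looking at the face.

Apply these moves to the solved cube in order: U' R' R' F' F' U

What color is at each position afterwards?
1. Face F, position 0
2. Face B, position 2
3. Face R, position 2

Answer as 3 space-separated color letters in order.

After move 1 (U'): U=WWWW F=OOGG R=GGRR B=RRBB L=BBOO
After move 2 (R'): R=GRGR U=WBWR F=OWGW D=YOYG B=YRYB
After move 3 (R'): R=RRGG U=WYWY F=OBGR D=YWYW B=GROB
After move 4 (F'): F=BROG U=WYRG R=WRYG D=BOYW L=BYOW
After move 5 (F'): F=RGBO U=WYWY R=ORBG D=YWYW L=BGOR
After move 6 (U): U=WWYY F=ORBO R=GRBG B=BGOB L=RGOR
Query 1: F[0] = O
Query 2: B[2] = O
Query 3: R[2] = B

Answer: O O B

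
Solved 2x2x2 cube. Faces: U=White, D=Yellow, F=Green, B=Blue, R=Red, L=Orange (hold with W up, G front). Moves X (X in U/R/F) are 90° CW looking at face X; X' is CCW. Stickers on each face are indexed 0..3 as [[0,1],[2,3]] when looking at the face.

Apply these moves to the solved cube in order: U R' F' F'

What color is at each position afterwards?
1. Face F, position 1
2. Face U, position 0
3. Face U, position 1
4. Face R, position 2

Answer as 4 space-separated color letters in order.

After move 1 (U): U=WWWW F=RRGG R=BBRR B=OOBB L=GGOO
After move 2 (R'): R=BRBR U=WBWO F=RWGW D=YRYG B=YOYB
After move 3 (F'): F=WWRG U=WBBB R=RRYR D=GOYG L=GOOW
After move 4 (F'): F=WGWR U=WBRY R=ORGR D=OWYG L=GBOB
Query 1: F[1] = G
Query 2: U[0] = W
Query 3: U[1] = B
Query 4: R[2] = G

Answer: G W B G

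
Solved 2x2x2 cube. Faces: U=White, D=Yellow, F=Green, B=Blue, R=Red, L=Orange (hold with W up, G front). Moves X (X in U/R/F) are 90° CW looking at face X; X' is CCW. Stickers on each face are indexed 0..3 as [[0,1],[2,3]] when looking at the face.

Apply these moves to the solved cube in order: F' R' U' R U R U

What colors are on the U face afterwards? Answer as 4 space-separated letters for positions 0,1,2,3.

Answer: R W G G

Derivation:
After move 1 (F'): F=GGGG U=WWRR R=YRYR D=OOYY L=OWOW
After move 2 (R'): R=RRYY U=WBRB F=GWGR D=OGYG B=YBOB
After move 3 (U'): U=BBWR F=OWGR R=GWYY B=RROB L=YBOW
After move 4 (R): R=YGYW U=BWWR F=OGGG D=OOYR B=RRBB
After move 5 (U): U=WBRW F=YGGG R=RRYW B=YBBB L=OGOW
After move 6 (R): R=YRWR U=WGRG F=YOGR D=OBYY B=WBBB
After move 7 (U): U=RWGG F=YRGR R=WBWR B=OGBB L=YOOW
Query: U face = RWGG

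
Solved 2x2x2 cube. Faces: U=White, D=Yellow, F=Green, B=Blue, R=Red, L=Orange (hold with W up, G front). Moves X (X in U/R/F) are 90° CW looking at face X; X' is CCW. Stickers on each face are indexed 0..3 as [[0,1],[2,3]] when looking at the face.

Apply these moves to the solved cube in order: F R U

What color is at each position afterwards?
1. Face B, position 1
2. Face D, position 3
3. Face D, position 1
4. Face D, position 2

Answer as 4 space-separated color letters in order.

After move 1 (F): F=GGGG U=WWOO R=WRWR D=RRYY L=OYOY
After move 2 (R): R=WWRR U=WGOG F=GRGY D=RBYB B=OBWB
After move 3 (U): U=OWGG F=WWGY R=OBRR B=OYWB L=GROY
Query 1: B[1] = Y
Query 2: D[3] = B
Query 3: D[1] = B
Query 4: D[2] = Y

Answer: Y B B Y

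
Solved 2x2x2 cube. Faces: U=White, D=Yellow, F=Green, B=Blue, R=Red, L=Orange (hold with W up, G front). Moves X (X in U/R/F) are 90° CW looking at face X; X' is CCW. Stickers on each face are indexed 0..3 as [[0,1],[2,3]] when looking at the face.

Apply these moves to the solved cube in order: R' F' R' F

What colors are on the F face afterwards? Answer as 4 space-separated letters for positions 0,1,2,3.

After move 1 (R'): R=RRRR U=WBWB F=GWGW D=YGYG B=YBYB
After move 2 (F'): F=WWGG U=WBRR R=GRYR D=OOYG L=OBOW
After move 3 (R'): R=RRGY U=WYRY F=WBGR D=OWYG B=GBOB
After move 4 (F): F=GWRB U=WYWB R=RRYY D=GRYG L=OOOW
Query: F face = GWRB

Answer: G W R B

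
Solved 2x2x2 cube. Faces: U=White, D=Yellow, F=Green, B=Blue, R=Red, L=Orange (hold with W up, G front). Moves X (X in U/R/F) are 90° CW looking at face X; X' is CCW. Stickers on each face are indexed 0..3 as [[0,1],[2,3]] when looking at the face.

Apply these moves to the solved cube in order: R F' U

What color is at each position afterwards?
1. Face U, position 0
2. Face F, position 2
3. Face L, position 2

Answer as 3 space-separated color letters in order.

Answer: R G O

Derivation:
After move 1 (R): R=RRRR U=WGWG F=GYGY D=YBYB B=WBWB
After move 2 (F'): F=YYGG U=WGRR R=BRYR D=OOYB L=OGOW
After move 3 (U): U=RWRG F=BRGG R=WBYR B=OGWB L=YYOW
Query 1: U[0] = R
Query 2: F[2] = G
Query 3: L[2] = O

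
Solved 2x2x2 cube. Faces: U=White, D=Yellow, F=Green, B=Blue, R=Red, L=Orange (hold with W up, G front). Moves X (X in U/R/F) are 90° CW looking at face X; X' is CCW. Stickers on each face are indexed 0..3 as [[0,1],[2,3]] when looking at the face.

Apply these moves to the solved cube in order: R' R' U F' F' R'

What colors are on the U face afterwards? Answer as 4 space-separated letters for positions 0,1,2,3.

After move 1 (R'): R=RRRR U=WBWB F=GWGW D=YGYG B=YBYB
After move 2 (R'): R=RRRR U=WYWY F=GBGB D=YWYW B=GBGB
After move 3 (U): U=WWYY F=RRGB R=GBRR B=OOGB L=GBOO
After move 4 (F'): F=RBRG U=WWGR R=WBYR D=BOYW L=GYOY
After move 5 (F'): F=BGRR U=WWWY R=OBBR D=YYYW L=GROG
After move 6 (R'): R=BROB U=WGWO F=BWRY D=YGYR B=WOYB
Query: U face = WGWO

Answer: W G W O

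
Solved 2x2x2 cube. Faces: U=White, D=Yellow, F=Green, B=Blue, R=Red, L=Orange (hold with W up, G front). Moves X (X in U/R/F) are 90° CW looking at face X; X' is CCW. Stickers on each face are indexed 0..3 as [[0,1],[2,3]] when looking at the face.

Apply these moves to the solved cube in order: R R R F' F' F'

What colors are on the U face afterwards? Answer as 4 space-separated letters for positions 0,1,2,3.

After move 1 (R): R=RRRR U=WGWG F=GYGY D=YBYB B=WBWB
After move 2 (R): R=RRRR U=WYWY F=GBGB D=YWYW B=GBGB
After move 3 (R): R=RRRR U=WBWB F=GWGW D=YGYG B=YBYB
After move 4 (F'): F=WWGG U=WBRR R=GRYR D=OOYG L=OBOW
After move 5 (F'): F=WGWG U=WBGY R=OROR D=BWYG L=OROR
After move 6 (F'): F=GGWW U=WBOO R=WRBR D=RRYG L=OYOG
Query: U face = WBOO

Answer: W B O O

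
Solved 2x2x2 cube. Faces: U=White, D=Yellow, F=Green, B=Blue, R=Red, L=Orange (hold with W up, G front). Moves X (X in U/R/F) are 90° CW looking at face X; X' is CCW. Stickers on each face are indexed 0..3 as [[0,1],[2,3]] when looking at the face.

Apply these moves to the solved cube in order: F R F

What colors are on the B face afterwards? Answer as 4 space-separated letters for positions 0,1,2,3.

After move 1 (F): F=GGGG U=WWOO R=WRWR D=RRYY L=OYOY
After move 2 (R): R=WWRR U=WGOG F=GRGY D=RBYB B=OBWB
After move 3 (F): F=GGYR U=WGYY R=OWGR D=RWYB L=OROB
Query: B face = OBWB

Answer: O B W B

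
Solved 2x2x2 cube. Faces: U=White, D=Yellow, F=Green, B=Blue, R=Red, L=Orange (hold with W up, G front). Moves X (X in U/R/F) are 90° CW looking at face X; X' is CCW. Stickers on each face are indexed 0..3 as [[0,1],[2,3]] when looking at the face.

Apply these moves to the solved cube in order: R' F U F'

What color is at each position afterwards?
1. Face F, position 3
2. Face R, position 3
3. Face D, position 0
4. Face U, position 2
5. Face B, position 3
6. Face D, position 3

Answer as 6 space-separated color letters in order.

Answer: W R G Y B G

Derivation:
After move 1 (R'): R=RRRR U=WBWB F=GWGW D=YGYG B=YBYB
After move 2 (F): F=GGWW U=WBOO R=WRBR D=RRYG L=OYOG
After move 3 (U): U=OWOB F=WRWW R=YBBR B=OYYB L=GGOG
After move 4 (F'): F=RWWW U=OWYB R=RBRR D=GGYG L=GBOO
Query 1: F[3] = W
Query 2: R[3] = R
Query 3: D[0] = G
Query 4: U[2] = Y
Query 5: B[3] = B
Query 6: D[3] = G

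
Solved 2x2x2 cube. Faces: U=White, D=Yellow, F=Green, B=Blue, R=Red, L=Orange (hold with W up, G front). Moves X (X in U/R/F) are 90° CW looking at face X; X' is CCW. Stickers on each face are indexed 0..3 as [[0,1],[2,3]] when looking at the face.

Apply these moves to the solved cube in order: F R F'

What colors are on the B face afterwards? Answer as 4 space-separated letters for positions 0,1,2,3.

Answer: O B W B

Derivation:
After move 1 (F): F=GGGG U=WWOO R=WRWR D=RRYY L=OYOY
After move 2 (R): R=WWRR U=WGOG F=GRGY D=RBYB B=OBWB
After move 3 (F'): F=RYGG U=WGWR R=BWRR D=YYYB L=OGOO
Query: B face = OBWB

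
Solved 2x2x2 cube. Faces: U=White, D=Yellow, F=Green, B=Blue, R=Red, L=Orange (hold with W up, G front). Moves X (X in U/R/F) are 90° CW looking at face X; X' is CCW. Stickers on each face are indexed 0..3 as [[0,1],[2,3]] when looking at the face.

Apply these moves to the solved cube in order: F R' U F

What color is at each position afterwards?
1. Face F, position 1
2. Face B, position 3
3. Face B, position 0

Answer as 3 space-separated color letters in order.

After move 1 (F): F=GGGG U=WWOO R=WRWR D=RRYY L=OYOY
After move 2 (R'): R=RRWW U=WBOB F=GWGO D=RGYG B=YBRB
After move 3 (U): U=OWBB F=RRGO R=YBWW B=OYRB L=GWOY
After move 4 (F): F=GROR U=OWYW R=BBBW D=WYYG L=GROG
Query 1: F[1] = R
Query 2: B[3] = B
Query 3: B[0] = O

Answer: R B O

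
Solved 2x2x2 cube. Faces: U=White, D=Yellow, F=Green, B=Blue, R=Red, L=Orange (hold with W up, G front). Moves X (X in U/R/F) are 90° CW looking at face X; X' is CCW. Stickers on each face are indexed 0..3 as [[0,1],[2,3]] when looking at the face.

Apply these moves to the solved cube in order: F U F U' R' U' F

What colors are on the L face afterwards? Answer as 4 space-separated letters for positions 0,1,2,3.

Answer: Y W O R

Derivation:
After move 1 (F): F=GGGG U=WWOO R=WRWR D=RRYY L=OYOY
After move 2 (U): U=OWOW F=WRGG R=BBWR B=OYBB L=GGOY
After move 3 (F): F=GWGR U=OWYG R=OBWR D=WBYY L=GROR
After move 4 (U'): U=WGOY F=GRGR R=GWWR B=OBBB L=OYOR
After move 5 (R'): R=WRGW U=WBOO F=GGGY D=WRYR B=YBBB
After move 6 (U'): U=BOWO F=OYGY R=GGGW B=WRBB L=YBOR
After move 7 (F): F=GOYY U=BORB R=WGOW D=GGYR L=YWOR
Query: L face = YWOR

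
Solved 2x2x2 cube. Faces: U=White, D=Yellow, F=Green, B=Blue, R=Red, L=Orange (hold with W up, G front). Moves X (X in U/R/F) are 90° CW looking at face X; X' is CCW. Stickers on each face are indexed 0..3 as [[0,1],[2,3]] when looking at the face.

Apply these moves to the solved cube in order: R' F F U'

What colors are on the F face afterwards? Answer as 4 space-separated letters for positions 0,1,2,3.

Answer: O R W G

Derivation:
After move 1 (R'): R=RRRR U=WBWB F=GWGW D=YGYG B=YBYB
After move 2 (F): F=GGWW U=WBOO R=WRBR D=RRYG L=OYOG
After move 3 (F): F=WGWG U=WBGY R=OROR D=BWYG L=OROR
After move 4 (U'): U=BYWG F=ORWG R=WGOR B=ORYB L=YBOR
Query: F face = ORWG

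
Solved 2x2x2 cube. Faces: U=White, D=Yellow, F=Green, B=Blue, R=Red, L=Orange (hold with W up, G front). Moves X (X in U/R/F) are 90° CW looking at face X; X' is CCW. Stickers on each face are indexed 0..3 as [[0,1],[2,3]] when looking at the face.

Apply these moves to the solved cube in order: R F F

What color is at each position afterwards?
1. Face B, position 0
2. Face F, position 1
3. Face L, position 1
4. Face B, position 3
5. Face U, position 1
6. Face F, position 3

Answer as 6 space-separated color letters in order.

After move 1 (R): R=RRRR U=WGWG F=GYGY D=YBYB B=WBWB
After move 2 (F): F=GGYY U=WGOO R=WRGR D=RRYB L=OYOB
After move 3 (F): F=YGYG U=WGBY R=OROR D=GWYB L=OROR
Query 1: B[0] = W
Query 2: F[1] = G
Query 3: L[1] = R
Query 4: B[3] = B
Query 5: U[1] = G
Query 6: F[3] = G

Answer: W G R B G G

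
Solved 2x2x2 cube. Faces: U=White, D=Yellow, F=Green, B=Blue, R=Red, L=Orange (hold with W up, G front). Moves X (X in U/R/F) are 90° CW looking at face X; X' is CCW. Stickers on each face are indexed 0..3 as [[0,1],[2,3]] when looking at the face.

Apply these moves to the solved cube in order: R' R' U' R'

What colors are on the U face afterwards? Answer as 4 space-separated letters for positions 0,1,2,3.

Answer: Y G W R

Derivation:
After move 1 (R'): R=RRRR U=WBWB F=GWGW D=YGYG B=YBYB
After move 2 (R'): R=RRRR U=WYWY F=GBGB D=YWYW B=GBGB
After move 3 (U'): U=YYWW F=OOGB R=GBRR B=RRGB L=GBOO
After move 4 (R'): R=BRGR U=YGWR F=OYGW D=YOYB B=WRWB
Query: U face = YGWR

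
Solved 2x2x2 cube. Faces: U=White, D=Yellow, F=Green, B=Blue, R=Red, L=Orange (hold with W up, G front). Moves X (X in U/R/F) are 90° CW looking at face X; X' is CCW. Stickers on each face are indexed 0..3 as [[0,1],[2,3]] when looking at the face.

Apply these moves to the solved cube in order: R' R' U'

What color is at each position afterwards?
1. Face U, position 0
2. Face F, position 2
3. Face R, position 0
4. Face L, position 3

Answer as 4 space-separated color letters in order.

After move 1 (R'): R=RRRR U=WBWB F=GWGW D=YGYG B=YBYB
After move 2 (R'): R=RRRR U=WYWY F=GBGB D=YWYW B=GBGB
After move 3 (U'): U=YYWW F=OOGB R=GBRR B=RRGB L=GBOO
Query 1: U[0] = Y
Query 2: F[2] = G
Query 3: R[0] = G
Query 4: L[3] = O

Answer: Y G G O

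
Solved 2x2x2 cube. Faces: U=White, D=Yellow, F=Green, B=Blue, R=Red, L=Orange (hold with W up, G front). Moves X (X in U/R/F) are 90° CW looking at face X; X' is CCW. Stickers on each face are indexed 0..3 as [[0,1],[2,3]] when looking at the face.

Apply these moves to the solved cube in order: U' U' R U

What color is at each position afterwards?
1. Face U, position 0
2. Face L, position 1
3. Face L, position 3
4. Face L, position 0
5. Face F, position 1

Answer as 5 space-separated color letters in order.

After move 1 (U'): U=WWWW F=OOGG R=GGRR B=RRBB L=BBOO
After move 2 (U'): U=WWWW F=BBGG R=OORR B=GGBB L=RROO
After move 3 (R): R=RORO U=WBWG F=BYGY D=YBYG B=WGWB
After move 4 (U): U=WWGB F=ROGY R=WGRO B=RRWB L=BYOO
Query 1: U[0] = W
Query 2: L[1] = Y
Query 3: L[3] = O
Query 4: L[0] = B
Query 5: F[1] = O

Answer: W Y O B O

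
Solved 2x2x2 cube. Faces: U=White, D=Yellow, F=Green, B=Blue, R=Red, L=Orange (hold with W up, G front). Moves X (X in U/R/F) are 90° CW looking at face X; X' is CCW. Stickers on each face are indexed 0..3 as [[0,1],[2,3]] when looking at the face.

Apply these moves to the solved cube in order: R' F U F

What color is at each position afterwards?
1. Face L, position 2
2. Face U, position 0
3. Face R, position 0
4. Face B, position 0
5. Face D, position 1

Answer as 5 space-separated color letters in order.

Answer: O O O O Y

Derivation:
After move 1 (R'): R=RRRR U=WBWB F=GWGW D=YGYG B=YBYB
After move 2 (F): F=GGWW U=WBOO R=WRBR D=RRYG L=OYOG
After move 3 (U): U=OWOB F=WRWW R=YBBR B=OYYB L=GGOG
After move 4 (F): F=WWWR U=OWGG R=OBBR D=BYYG L=GROR
Query 1: L[2] = O
Query 2: U[0] = O
Query 3: R[0] = O
Query 4: B[0] = O
Query 5: D[1] = Y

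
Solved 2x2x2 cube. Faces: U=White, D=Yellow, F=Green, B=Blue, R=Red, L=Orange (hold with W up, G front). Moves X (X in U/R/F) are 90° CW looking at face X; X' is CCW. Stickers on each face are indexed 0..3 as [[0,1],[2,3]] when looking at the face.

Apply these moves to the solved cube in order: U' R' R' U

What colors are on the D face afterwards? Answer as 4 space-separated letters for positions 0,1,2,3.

Answer: Y W Y W

Derivation:
After move 1 (U'): U=WWWW F=OOGG R=GGRR B=RRBB L=BBOO
After move 2 (R'): R=GRGR U=WBWR F=OWGW D=YOYG B=YRYB
After move 3 (R'): R=RRGG U=WYWY F=OBGR D=YWYW B=GROB
After move 4 (U): U=WWYY F=RRGR R=GRGG B=BBOB L=OBOO
Query: D face = YWYW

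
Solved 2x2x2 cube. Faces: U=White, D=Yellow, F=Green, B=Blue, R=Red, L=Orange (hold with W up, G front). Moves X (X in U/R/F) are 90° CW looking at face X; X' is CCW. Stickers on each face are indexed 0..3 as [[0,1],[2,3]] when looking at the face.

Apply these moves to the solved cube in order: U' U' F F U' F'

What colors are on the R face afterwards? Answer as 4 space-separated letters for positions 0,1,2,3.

After move 1 (U'): U=WWWW F=OOGG R=GGRR B=RRBB L=BBOO
After move 2 (U'): U=WWWW F=BBGG R=OORR B=GGBB L=RROO
After move 3 (F): F=GBGB U=WWOR R=WOWR D=ROYY L=RYOY
After move 4 (F): F=GGBB U=WWYY R=OORR D=WWYY L=RROO
After move 5 (U'): U=WYWY F=RRBB R=GGRR B=OOBB L=GGOO
After move 6 (F'): F=RBRB U=WYGR R=WGWR D=GOYY L=GYOW
Query: R face = WGWR

Answer: W G W R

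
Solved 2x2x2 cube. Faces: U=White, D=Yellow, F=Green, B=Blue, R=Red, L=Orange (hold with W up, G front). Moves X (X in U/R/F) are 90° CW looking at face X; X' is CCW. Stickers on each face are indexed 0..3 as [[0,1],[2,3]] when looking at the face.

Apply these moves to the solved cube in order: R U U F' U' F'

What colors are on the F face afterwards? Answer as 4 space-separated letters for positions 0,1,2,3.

After move 1 (R): R=RRRR U=WGWG F=GYGY D=YBYB B=WBWB
After move 2 (U): U=WWGG F=RRGY R=WBRR B=OOWB L=GYOO
After move 3 (U): U=GWGW F=WBGY R=OORR B=GYWB L=RROO
After move 4 (F'): F=BYWG U=GWOR R=BOYR D=ROYB L=RWOG
After move 5 (U'): U=WRGO F=RWWG R=BYYR B=BOWB L=GYOG
After move 6 (F'): F=WGRW U=WRBY R=OYRR D=YGYB L=GOOG
Query: F face = WGRW

Answer: W G R W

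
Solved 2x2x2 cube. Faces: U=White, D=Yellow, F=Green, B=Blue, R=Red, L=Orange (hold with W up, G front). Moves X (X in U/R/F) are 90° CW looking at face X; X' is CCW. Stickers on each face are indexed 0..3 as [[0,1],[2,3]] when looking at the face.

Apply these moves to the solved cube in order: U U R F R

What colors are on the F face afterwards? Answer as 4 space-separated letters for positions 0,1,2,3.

After move 1 (U): U=WWWW F=RRGG R=BBRR B=OOBB L=GGOO
After move 2 (U): U=WWWW F=BBGG R=OORR B=GGBB L=RROO
After move 3 (R): R=RORO U=WBWG F=BYGY D=YBYG B=WGWB
After move 4 (F): F=GBYY U=WBOR R=WOGO D=RRYG L=RYOB
After move 5 (R): R=GWOO U=WBOY F=GRYG D=RWYW B=RGBB
Query: F face = GRYG

Answer: G R Y G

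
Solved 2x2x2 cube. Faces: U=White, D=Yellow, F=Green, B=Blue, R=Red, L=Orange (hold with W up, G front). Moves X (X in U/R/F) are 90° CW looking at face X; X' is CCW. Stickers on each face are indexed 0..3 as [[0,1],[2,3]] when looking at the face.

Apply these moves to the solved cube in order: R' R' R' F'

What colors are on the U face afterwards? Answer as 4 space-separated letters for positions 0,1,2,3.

After move 1 (R'): R=RRRR U=WBWB F=GWGW D=YGYG B=YBYB
After move 2 (R'): R=RRRR U=WYWY F=GBGB D=YWYW B=GBGB
After move 3 (R'): R=RRRR U=WGWG F=GYGY D=YBYB B=WBWB
After move 4 (F'): F=YYGG U=WGRR R=BRYR D=OOYB L=OGOW
Query: U face = WGRR

Answer: W G R R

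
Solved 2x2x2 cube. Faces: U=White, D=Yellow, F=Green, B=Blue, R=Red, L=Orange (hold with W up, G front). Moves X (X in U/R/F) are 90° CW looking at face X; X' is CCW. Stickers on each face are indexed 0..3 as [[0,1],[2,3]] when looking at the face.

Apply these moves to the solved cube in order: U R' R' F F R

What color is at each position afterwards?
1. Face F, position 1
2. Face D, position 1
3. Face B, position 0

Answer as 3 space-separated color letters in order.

After move 1 (U): U=WWWW F=RRGG R=BBRR B=OOBB L=GGOO
After move 2 (R'): R=BRBR U=WBWO F=RWGW D=YRYG B=YOYB
After move 3 (R'): R=RRBB U=WYWY F=RBGO D=YWYW B=GORB
After move 4 (F): F=GROB U=WYOG R=WRYB D=BRYW L=GYOW
After move 5 (F): F=OGBR U=WYWY R=ORGB D=YWYW L=GBOR
After move 6 (R): R=GOBR U=WGWR F=OWBW D=YRYG B=YOYB
Query 1: F[1] = W
Query 2: D[1] = R
Query 3: B[0] = Y

Answer: W R Y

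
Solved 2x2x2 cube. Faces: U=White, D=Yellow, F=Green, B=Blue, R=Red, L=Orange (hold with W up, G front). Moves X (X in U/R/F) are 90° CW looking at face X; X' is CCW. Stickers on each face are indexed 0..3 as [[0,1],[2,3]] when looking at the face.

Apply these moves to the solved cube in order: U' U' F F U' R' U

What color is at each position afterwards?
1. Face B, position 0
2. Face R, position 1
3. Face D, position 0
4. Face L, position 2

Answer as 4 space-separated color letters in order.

After move 1 (U'): U=WWWW F=OOGG R=GGRR B=RRBB L=BBOO
After move 2 (U'): U=WWWW F=BBGG R=OORR B=GGBB L=RROO
After move 3 (F): F=GBGB U=WWOR R=WOWR D=ROYY L=RYOY
After move 4 (F): F=GGBB U=WWYY R=OORR D=WWYY L=RROO
After move 5 (U'): U=WYWY F=RRBB R=GGRR B=OOBB L=GGOO
After move 6 (R'): R=GRGR U=WBWO F=RYBY D=WRYB B=YOWB
After move 7 (U): U=WWOB F=GRBY R=YOGR B=GGWB L=RYOO
Query 1: B[0] = G
Query 2: R[1] = O
Query 3: D[0] = W
Query 4: L[2] = O

Answer: G O W O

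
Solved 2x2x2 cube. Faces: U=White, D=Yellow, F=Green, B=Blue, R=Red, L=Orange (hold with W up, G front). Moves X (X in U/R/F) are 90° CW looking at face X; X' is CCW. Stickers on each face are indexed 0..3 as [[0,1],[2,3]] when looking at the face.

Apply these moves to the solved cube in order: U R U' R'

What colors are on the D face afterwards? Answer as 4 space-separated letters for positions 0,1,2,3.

Answer: Y G Y Y

Derivation:
After move 1 (U): U=WWWW F=RRGG R=BBRR B=OOBB L=GGOO
After move 2 (R): R=RBRB U=WRWG F=RYGY D=YBYO B=WOWB
After move 3 (U'): U=RGWW F=GGGY R=RYRB B=RBWB L=WOOO
After move 4 (R'): R=YBRR U=RWWR F=GGGW D=YGYY B=OBBB
Query: D face = YGYY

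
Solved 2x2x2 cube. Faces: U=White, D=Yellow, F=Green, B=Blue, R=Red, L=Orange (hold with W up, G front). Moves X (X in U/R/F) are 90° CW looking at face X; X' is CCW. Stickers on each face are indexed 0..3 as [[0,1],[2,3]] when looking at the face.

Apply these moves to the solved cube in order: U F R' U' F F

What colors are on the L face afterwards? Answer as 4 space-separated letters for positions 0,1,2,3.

Answer: Y W O G

Derivation:
After move 1 (U): U=WWWW F=RRGG R=BBRR B=OOBB L=GGOO
After move 2 (F): F=GRGR U=WWOG R=WBWR D=RBYY L=GYOY
After move 3 (R'): R=BRWW U=WBOO F=GWGG D=RRYR B=YOBB
After move 4 (U'): U=BOWO F=GYGG R=GWWW B=BRBB L=YOOY
After move 5 (F): F=GGGY U=BOYO R=WWOW D=WGYR L=YROR
After move 6 (F): F=GGYG U=BORR R=YWOW D=OWYR L=YWOG
Query: L face = YWOG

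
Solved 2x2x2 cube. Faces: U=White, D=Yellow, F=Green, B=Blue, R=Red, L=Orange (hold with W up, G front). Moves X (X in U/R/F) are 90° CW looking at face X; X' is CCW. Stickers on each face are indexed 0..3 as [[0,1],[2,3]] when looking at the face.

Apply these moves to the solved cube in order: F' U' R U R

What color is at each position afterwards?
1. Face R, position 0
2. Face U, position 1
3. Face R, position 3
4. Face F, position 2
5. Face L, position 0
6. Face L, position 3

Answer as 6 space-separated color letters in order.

Answer: R G R G O W

Derivation:
After move 1 (F'): F=GGGG U=WWRR R=YRYR D=OOYY L=OWOW
After move 2 (U'): U=WRWR F=OWGG R=GGYR B=YRBB L=BBOW
After move 3 (R): R=YGRG U=WWWG F=OOGY D=OBYY B=RRRB
After move 4 (U): U=WWGW F=YGGY R=RRRG B=BBRB L=OOOW
After move 5 (R): R=RRGR U=WGGY F=YBGY D=ORYB B=WBWB
Query 1: R[0] = R
Query 2: U[1] = G
Query 3: R[3] = R
Query 4: F[2] = G
Query 5: L[0] = O
Query 6: L[3] = W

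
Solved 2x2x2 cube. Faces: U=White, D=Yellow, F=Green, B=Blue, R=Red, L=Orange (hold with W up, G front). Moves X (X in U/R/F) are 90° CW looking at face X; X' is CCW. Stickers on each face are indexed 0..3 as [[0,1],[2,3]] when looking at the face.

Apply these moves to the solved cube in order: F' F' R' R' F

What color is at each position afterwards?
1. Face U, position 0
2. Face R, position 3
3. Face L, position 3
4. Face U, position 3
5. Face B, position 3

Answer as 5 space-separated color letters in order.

After move 1 (F'): F=GGGG U=WWRR R=YRYR D=OOYY L=OWOW
After move 2 (F'): F=GGGG U=WWYY R=OROR D=WWYY L=OROR
After move 3 (R'): R=RROO U=WBYB F=GWGY D=WGYG B=YBWB
After move 4 (R'): R=RORO U=WWYY F=GBGB D=WWYY B=GBGB
After move 5 (F): F=GGBB U=WWRR R=YOYO D=RRYY L=OWOW
Query 1: U[0] = W
Query 2: R[3] = O
Query 3: L[3] = W
Query 4: U[3] = R
Query 5: B[3] = B

Answer: W O W R B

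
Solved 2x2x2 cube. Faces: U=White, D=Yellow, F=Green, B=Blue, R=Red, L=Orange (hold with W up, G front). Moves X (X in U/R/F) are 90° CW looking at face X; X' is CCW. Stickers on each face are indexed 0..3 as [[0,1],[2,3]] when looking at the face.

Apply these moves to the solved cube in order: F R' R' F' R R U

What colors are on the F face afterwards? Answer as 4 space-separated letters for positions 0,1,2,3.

After move 1 (F): F=GGGG U=WWOO R=WRWR D=RRYY L=OYOY
After move 2 (R'): R=RRWW U=WBOB F=GWGO D=RGYG B=YBRB
After move 3 (R'): R=RWRW U=WROY F=GBGB D=RWYO B=GBGB
After move 4 (F'): F=BBGG U=WRRR R=WWRW D=YYYO L=OYOO
After move 5 (R): R=RWWW U=WBRG F=BYGO D=YGYG B=RBRB
After move 6 (R): R=WRWW U=WYRO F=BGGG D=YRYR B=GBBB
After move 7 (U): U=RWOY F=WRGG R=GBWW B=OYBB L=BGOO
Query: F face = WRGG

Answer: W R G G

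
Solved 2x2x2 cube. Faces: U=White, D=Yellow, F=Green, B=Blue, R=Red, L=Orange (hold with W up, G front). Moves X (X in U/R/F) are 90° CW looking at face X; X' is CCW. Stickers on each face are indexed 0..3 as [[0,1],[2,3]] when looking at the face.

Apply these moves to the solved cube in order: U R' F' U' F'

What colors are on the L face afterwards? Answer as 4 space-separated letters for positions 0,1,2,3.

After move 1 (U): U=WWWW F=RRGG R=BBRR B=OOBB L=GGOO
After move 2 (R'): R=BRBR U=WBWO F=RWGW D=YRYG B=YOYB
After move 3 (F'): F=WWRG U=WBBB R=RRYR D=GOYG L=GOOW
After move 4 (U'): U=BBWB F=GORG R=WWYR B=RRYB L=YOOW
After move 5 (F'): F=OGGR U=BBWY R=OWGR D=OWYG L=YBOW
Query: L face = YBOW

Answer: Y B O W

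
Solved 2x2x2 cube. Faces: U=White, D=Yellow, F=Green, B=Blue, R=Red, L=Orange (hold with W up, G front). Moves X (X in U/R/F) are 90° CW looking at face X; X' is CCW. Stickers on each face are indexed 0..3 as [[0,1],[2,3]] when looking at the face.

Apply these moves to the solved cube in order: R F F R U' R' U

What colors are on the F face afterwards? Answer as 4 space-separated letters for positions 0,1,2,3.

After move 1 (R): R=RRRR U=WGWG F=GYGY D=YBYB B=WBWB
After move 2 (F): F=GGYY U=WGOO R=WRGR D=RRYB L=OYOB
After move 3 (F): F=YGYG U=WGBY R=OROR D=GWYB L=OROR
After move 4 (R): R=OORR U=WGBG F=YWYB D=GWYW B=YBGB
After move 5 (U'): U=GGWB F=ORYB R=YWRR B=OOGB L=YBOR
After move 6 (R'): R=WRYR U=GGWO F=OGYB D=GRYB B=WOWB
After move 7 (U): U=WGOG F=WRYB R=WOYR B=YBWB L=OGOR
Query: F face = WRYB

Answer: W R Y B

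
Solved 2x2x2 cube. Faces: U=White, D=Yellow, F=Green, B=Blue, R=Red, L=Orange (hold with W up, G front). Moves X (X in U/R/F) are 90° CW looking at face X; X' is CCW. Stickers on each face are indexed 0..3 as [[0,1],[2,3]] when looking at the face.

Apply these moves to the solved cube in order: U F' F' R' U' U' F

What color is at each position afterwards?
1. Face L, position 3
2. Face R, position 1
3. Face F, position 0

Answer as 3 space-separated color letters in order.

After move 1 (U): U=WWWW F=RRGG R=BBRR B=OOBB L=GGOO
After move 2 (F'): F=RGRG U=WWBR R=YBYR D=GOYY L=GWOW
After move 3 (F'): F=GGRR U=WWYY R=OBGR D=WWYY L=GROB
After move 4 (R'): R=BROG U=WBYO F=GWRY D=WGYR B=YOWB
After move 5 (U'): U=BOWY F=GRRY R=GWOG B=BRWB L=YOOB
After move 6 (U'): U=OYBW F=YORY R=GROG B=GWWB L=BROB
After move 7 (F): F=RYYO U=OYBR R=BRWG D=OGYR L=BWOG
Query 1: L[3] = G
Query 2: R[1] = R
Query 3: F[0] = R

Answer: G R R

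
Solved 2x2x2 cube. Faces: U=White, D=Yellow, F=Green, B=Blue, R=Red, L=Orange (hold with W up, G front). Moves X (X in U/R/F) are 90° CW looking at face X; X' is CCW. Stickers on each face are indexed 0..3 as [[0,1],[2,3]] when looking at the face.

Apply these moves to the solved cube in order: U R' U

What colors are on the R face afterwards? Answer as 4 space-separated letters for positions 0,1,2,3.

Answer: Y O B R

Derivation:
After move 1 (U): U=WWWW F=RRGG R=BBRR B=OOBB L=GGOO
After move 2 (R'): R=BRBR U=WBWO F=RWGW D=YRYG B=YOYB
After move 3 (U): U=WWOB F=BRGW R=YOBR B=GGYB L=RWOO
Query: R face = YOBR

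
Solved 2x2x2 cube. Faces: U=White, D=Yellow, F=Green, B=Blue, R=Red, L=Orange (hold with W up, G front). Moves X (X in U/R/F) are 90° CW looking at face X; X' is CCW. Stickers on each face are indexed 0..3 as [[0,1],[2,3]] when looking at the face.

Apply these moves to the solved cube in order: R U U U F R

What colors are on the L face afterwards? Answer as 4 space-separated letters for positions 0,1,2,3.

After move 1 (R): R=RRRR U=WGWG F=GYGY D=YBYB B=WBWB
After move 2 (U): U=WWGG F=RRGY R=WBRR B=OOWB L=GYOO
After move 3 (U): U=GWGW F=WBGY R=OORR B=GYWB L=RROO
After move 4 (U): U=GGWW F=OOGY R=GYRR B=RRWB L=WBOO
After move 5 (F): F=GOYO U=GGOB R=WYWR D=RGYB L=WYOB
After move 6 (R): R=WWRY U=GOOO F=GGYB D=RWYR B=BRGB
Query: L face = WYOB

Answer: W Y O B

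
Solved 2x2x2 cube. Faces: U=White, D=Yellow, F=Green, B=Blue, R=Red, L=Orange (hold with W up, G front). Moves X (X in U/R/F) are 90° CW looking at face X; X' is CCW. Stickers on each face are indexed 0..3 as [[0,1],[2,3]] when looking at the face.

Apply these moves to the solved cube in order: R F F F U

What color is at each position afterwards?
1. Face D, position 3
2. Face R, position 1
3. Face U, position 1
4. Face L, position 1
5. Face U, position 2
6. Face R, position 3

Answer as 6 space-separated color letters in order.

Answer: B B W Y R R

Derivation:
After move 1 (R): R=RRRR U=WGWG F=GYGY D=YBYB B=WBWB
After move 2 (F): F=GGYY U=WGOO R=WRGR D=RRYB L=OYOB
After move 3 (F): F=YGYG U=WGBY R=OROR D=GWYB L=OROR
After move 4 (F): F=YYGG U=WGRR R=BRYR D=OOYB L=OGOW
After move 5 (U): U=RWRG F=BRGG R=WBYR B=OGWB L=YYOW
Query 1: D[3] = B
Query 2: R[1] = B
Query 3: U[1] = W
Query 4: L[1] = Y
Query 5: U[2] = R
Query 6: R[3] = R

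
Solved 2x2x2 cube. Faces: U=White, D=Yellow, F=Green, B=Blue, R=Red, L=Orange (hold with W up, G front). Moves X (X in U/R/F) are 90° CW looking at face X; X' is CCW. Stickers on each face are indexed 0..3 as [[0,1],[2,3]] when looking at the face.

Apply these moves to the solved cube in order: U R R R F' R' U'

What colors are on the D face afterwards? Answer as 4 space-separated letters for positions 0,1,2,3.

Answer: G W Y G

Derivation:
After move 1 (U): U=WWWW F=RRGG R=BBRR B=OOBB L=GGOO
After move 2 (R): R=RBRB U=WRWG F=RYGY D=YBYO B=WOWB
After move 3 (R): R=RRBB U=WYWY F=RBGO D=YWYW B=GORB
After move 4 (R): R=BRBR U=WBWO F=RWGW D=YRYG B=YOYB
After move 5 (F'): F=WWRG U=WBBB R=RRYR D=GOYG L=GOOW
After move 6 (R'): R=RRRY U=WYBY F=WBRB D=GWYG B=GOOB
After move 7 (U'): U=YYWB F=GORB R=WBRY B=RROB L=GOOW
Query: D face = GWYG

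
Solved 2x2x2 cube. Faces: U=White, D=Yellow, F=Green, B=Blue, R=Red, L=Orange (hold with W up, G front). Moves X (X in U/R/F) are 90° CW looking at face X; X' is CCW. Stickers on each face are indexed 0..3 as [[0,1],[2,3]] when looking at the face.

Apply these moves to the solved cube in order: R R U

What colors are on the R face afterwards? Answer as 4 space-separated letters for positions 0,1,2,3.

After move 1 (R): R=RRRR U=WGWG F=GYGY D=YBYB B=WBWB
After move 2 (R): R=RRRR U=WYWY F=GBGB D=YWYW B=GBGB
After move 3 (U): U=WWYY F=RRGB R=GBRR B=OOGB L=GBOO
Query: R face = GBRR

Answer: G B R R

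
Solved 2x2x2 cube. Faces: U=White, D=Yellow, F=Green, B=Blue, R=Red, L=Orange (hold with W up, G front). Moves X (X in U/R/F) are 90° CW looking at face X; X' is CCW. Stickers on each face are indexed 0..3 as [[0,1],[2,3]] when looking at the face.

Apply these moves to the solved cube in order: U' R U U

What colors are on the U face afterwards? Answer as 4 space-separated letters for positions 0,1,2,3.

Answer: G W O W

Derivation:
After move 1 (U'): U=WWWW F=OOGG R=GGRR B=RRBB L=BBOO
After move 2 (R): R=RGRG U=WOWG F=OYGY D=YBYR B=WRWB
After move 3 (U): U=WWGO F=RGGY R=WRRG B=BBWB L=OYOO
After move 4 (U): U=GWOW F=WRGY R=BBRG B=OYWB L=RGOO
Query: U face = GWOW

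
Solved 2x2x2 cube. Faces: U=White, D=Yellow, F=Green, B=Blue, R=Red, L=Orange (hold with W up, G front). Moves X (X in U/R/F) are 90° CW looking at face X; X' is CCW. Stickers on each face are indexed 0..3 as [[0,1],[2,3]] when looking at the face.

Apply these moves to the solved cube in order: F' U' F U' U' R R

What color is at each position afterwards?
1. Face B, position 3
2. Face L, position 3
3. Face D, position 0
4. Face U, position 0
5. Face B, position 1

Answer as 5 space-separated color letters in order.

After move 1 (F'): F=GGGG U=WWRR R=YRYR D=OOYY L=OWOW
After move 2 (U'): U=WRWR F=OWGG R=GGYR B=YRBB L=BBOW
After move 3 (F): F=GOGW U=WRWB R=WGRR D=YGYY L=BOOO
After move 4 (U'): U=RBWW F=BOGW R=GORR B=WGBB L=YROO
After move 5 (U'): U=BWRW F=YRGW R=BORR B=GOBB L=WGOO
After move 6 (R): R=RBRO U=BRRW F=YGGY D=YBYG B=WOWB
After move 7 (R): R=RROB U=BGRY F=YBGG D=YWYW B=WORB
Query 1: B[3] = B
Query 2: L[3] = O
Query 3: D[0] = Y
Query 4: U[0] = B
Query 5: B[1] = O

Answer: B O Y B O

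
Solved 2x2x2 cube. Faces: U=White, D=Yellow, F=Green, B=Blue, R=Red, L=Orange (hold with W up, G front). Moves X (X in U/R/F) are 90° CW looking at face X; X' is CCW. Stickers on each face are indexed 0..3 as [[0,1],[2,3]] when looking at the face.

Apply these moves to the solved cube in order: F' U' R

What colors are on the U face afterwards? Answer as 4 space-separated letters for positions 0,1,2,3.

After move 1 (F'): F=GGGG U=WWRR R=YRYR D=OOYY L=OWOW
After move 2 (U'): U=WRWR F=OWGG R=GGYR B=YRBB L=BBOW
After move 3 (R): R=YGRG U=WWWG F=OOGY D=OBYY B=RRRB
Query: U face = WWWG

Answer: W W W G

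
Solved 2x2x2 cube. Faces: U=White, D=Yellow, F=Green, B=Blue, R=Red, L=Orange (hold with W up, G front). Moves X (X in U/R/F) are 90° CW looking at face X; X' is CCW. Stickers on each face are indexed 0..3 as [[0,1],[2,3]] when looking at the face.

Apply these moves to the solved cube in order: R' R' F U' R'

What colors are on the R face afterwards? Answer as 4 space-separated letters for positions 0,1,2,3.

After move 1 (R'): R=RRRR U=WBWB F=GWGW D=YGYG B=YBYB
After move 2 (R'): R=RRRR U=WYWY F=GBGB D=YWYW B=GBGB
After move 3 (F): F=GGBB U=WYOO R=WRYR D=RRYW L=OYOW
After move 4 (U'): U=YOWO F=OYBB R=GGYR B=WRGB L=GBOW
After move 5 (R'): R=GRGY U=YGWW F=OOBO D=RYYB B=WRRB
Query: R face = GRGY

Answer: G R G Y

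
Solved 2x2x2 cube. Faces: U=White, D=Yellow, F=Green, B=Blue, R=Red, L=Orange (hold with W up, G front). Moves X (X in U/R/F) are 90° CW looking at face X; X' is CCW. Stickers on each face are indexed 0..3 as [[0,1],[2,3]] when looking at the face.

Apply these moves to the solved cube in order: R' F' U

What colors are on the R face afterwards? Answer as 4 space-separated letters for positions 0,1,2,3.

After move 1 (R'): R=RRRR U=WBWB F=GWGW D=YGYG B=YBYB
After move 2 (F'): F=WWGG U=WBRR R=GRYR D=OOYG L=OBOW
After move 3 (U): U=RWRB F=GRGG R=YBYR B=OBYB L=WWOW
Query: R face = YBYR

Answer: Y B Y R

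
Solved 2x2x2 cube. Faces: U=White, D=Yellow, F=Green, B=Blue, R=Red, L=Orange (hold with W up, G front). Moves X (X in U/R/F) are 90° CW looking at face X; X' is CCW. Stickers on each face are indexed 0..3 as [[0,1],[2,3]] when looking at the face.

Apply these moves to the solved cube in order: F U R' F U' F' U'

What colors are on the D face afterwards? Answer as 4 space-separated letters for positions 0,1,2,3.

Answer: Y R Y G

Derivation:
After move 1 (F): F=GGGG U=WWOO R=WRWR D=RRYY L=OYOY
After move 2 (U): U=OWOW F=WRGG R=BBWR B=OYBB L=GGOY
After move 3 (R'): R=BRBW U=OBOO F=WWGW D=RRYG B=YYRB
After move 4 (F): F=GWWW U=OBYG R=OROW D=BBYG L=GROR
After move 5 (U'): U=BGOY F=GRWW R=GWOW B=ORRB L=YYOR
After move 6 (F'): F=RWGW U=BGGO R=BWBW D=YRYG L=YYOO
After move 7 (U'): U=GOBG F=YYGW R=RWBW B=BWRB L=OROO
Query: D face = YRYG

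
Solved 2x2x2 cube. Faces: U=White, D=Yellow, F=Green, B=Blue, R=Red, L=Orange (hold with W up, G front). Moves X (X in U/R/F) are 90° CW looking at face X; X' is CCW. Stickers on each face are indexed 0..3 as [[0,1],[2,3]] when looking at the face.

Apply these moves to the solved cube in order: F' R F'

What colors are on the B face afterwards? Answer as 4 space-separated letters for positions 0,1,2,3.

After move 1 (F'): F=GGGG U=WWRR R=YRYR D=OOYY L=OWOW
After move 2 (R): R=YYRR U=WGRG F=GOGY D=OBYB B=RBWB
After move 3 (F'): F=OYGG U=WGYR R=BYOR D=WWYB L=OGOR
Query: B face = RBWB

Answer: R B W B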